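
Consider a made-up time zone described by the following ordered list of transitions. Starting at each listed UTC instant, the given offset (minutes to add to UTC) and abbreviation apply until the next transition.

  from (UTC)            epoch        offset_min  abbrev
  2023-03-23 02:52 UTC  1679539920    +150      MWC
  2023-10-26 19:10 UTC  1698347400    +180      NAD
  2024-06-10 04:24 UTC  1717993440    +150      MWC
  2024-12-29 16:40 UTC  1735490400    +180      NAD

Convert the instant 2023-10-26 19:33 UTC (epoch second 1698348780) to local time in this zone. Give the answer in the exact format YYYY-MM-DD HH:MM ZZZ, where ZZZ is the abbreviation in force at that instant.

Query: 2023-10-26 19:33 UTC
Rule 2/4 (NAD, +03:00): 2023-10-26 19:10 UTC ≤ query < 2024-06-10 04:24 UTC
19·60 + 33 + 180 = 1353 min
1353 = 0·1440 + 1353; 1353 = 22·60 + 33 → 22:33, same day
→ 2023-10-26 22:33 NAD

2023-10-26 22:33 NAD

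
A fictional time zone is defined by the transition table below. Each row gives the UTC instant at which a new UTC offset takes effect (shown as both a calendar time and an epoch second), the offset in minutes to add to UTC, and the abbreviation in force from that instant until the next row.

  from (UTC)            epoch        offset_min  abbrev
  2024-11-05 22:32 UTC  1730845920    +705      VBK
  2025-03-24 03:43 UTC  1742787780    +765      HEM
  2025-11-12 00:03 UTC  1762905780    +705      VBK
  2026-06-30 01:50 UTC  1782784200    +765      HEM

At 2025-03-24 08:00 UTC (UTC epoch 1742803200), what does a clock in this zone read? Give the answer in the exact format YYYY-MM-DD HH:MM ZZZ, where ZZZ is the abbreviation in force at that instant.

Query: 2025-03-24 08:00 UTC
Rule 2/4 (HEM, +12:45): 2025-03-24 03:43 UTC ≤ query < 2025-11-12 00:03 UTC
8·60 + 0 + 765 = 1245 min
1245 = 0·1440 + 1245; 1245 = 20·60 + 45 → 20:45, same day
→ 2025-03-24 20:45 HEM

2025-03-24 20:45 HEM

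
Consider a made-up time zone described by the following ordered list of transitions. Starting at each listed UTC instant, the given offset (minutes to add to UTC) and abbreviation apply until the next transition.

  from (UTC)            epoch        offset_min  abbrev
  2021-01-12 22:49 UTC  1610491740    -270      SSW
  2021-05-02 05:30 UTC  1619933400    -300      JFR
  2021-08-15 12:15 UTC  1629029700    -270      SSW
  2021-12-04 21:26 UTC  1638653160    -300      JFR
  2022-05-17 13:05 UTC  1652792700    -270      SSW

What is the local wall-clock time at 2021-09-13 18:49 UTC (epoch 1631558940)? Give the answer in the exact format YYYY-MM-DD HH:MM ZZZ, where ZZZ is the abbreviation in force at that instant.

2021-09-13 14:19 SSW

Query: 2021-09-13 18:49 UTC
Rule 3/5 (SSW, -04:30): 2021-08-15 12:15 UTC ≤ query < 2021-12-04 21:26 UTC
18·60 + 49 - 270 = 859 min
859 = 0·1440 + 859; 859 = 14·60 + 19 → 14:19, same day
→ 2021-09-13 14:19 SSW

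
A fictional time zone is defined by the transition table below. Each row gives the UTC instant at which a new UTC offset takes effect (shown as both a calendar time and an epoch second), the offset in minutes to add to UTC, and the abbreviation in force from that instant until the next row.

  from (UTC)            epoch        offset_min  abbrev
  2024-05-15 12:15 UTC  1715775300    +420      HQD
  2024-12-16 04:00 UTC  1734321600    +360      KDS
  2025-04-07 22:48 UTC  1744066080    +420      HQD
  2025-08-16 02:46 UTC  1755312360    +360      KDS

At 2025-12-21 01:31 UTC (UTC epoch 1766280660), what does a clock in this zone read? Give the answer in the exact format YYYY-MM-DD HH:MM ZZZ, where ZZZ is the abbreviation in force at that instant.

Query: 2025-12-21 01:31 UTC
Rule 4/4 (KDS, +06:00): 2025-08-16 02:46 UTC ≤ query < +∞
1·60 + 31 + 360 = 451 min
451 = 0·1440 + 451; 451 = 7·60 + 31 → 07:31, same day
→ 2025-12-21 07:31 KDS

2025-12-21 07:31 KDS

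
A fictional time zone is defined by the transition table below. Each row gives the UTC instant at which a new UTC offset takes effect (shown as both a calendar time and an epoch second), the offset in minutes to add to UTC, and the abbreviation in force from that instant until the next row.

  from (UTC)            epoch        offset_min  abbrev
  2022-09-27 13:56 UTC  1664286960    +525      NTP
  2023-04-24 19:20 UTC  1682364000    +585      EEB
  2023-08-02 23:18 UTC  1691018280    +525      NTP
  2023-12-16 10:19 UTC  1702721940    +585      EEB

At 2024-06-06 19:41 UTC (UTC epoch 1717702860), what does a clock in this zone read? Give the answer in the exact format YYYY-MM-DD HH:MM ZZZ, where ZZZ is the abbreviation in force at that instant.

Query: 2024-06-06 19:41 UTC
Rule 4/4 (EEB, +09:45): 2023-12-16 10:19 UTC ≤ query < +∞
19·60 + 41 + 585 = 1766 min
1766 = 1·1440 + 326; 326 = 5·60 + 26 → 05:26, 2024-06-06 + 1 day = 2024-06-07
→ 2024-06-07 05:26 EEB

2024-06-07 05:26 EEB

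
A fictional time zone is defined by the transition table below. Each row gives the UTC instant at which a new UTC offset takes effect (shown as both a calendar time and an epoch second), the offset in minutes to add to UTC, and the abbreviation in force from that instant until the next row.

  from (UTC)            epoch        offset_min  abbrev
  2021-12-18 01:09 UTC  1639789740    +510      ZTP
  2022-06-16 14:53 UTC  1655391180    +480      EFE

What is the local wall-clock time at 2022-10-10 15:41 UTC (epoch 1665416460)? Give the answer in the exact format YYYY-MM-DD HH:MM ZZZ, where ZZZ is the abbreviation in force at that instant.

2022-10-10 23:41 EFE

Query: 2022-10-10 15:41 UTC
Rule 2/2 (EFE, +08:00): 2022-06-16 14:53 UTC ≤ query < +∞
15·60 + 41 + 480 = 1421 min
1421 = 0·1440 + 1421; 1421 = 23·60 + 41 → 23:41, same day
→ 2022-10-10 23:41 EFE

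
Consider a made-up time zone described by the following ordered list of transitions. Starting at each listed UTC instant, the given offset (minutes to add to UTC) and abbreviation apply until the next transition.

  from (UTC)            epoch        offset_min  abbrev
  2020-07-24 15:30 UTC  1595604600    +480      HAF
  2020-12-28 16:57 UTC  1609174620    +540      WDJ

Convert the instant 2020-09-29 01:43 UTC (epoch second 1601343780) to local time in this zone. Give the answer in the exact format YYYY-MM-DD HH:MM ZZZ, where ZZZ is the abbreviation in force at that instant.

Query: 2020-09-29 01:43 UTC
Rule 1/2 (HAF, +08:00): 2020-07-24 15:30 UTC ≤ query < 2020-12-28 16:57 UTC
1·60 + 43 + 480 = 583 min
583 = 0·1440 + 583; 583 = 9·60 + 43 → 09:43, same day
→ 2020-09-29 09:43 HAF

2020-09-29 09:43 HAF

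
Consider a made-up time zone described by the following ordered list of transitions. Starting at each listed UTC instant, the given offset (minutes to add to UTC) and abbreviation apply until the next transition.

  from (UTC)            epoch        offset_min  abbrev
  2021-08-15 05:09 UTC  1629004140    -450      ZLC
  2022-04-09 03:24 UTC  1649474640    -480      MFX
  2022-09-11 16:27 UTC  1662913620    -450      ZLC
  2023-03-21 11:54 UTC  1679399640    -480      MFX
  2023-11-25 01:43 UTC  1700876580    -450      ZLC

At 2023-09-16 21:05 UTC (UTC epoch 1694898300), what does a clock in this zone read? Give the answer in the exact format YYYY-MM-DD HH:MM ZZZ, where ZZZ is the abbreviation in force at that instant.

Query: 2023-09-16 21:05 UTC
Rule 4/5 (MFX, -08:00): 2023-03-21 11:54 UTC ≤ query < 2023-11-25 01:43 UTC
21·60 + 5 - 480 = 785 min
785 = 0·1440 + 785; 785 = 13·60 + 5 → 13:05, same day
→ 2023-09-16 13:05 MFX

2023-09-16 13:05 MFX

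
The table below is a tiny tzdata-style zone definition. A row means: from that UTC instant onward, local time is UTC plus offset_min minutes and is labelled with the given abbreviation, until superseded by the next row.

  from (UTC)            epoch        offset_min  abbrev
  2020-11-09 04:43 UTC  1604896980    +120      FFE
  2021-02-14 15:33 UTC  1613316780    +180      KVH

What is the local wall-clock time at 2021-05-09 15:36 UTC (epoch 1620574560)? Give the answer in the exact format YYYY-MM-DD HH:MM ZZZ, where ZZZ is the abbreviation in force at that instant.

Query: 2021-05-09 15:36 UTC
Rule 2/2 (KVH, +03:00): 2021-02-14 15:33 UTC ≤ query < +∞
15·60 + 36 + 180 = 1116 min
1116 = 0·1440 + 1116; 1116 = 18·60 + 36 → 18:36, same day
→ 2021-05-09 18:36 KVH

2021-05-09 18:36 KVH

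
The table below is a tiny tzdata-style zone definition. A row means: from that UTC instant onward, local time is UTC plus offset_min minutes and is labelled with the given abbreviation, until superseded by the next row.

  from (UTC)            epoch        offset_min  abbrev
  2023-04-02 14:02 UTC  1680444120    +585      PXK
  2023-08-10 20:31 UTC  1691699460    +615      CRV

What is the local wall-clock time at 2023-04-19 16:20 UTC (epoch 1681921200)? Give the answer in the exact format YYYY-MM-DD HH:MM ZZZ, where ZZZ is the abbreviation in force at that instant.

2023-04-20 02:05 PXK

Query: 2023-04-19 16:20 UTC
Rule 1/2 (PXK, +09:45): 2023-04-02 14:02 UTC ≤ query < 2023-08-10 20:31 UTC
16·60 + 20 + 585 = 1565 min
1565 = 1·1440 + 125; 125 = 2·60 + 5 → 02:05, 2023-04-19 + 1 day = 2023-04-20
→ 2023-04-20 02:05 PXK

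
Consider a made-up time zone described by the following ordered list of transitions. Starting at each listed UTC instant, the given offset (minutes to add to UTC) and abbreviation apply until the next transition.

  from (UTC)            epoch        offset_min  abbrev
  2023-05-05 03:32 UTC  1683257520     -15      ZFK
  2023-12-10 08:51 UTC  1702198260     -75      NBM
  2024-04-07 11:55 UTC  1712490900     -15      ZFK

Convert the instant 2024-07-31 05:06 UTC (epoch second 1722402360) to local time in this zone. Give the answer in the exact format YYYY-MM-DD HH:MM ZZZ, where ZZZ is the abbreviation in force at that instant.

2024-07-31 04:51 ZFK

Query: 2024-07-31 05:06 UTC
Rule 3/3 (ZFK, -00:15): 2024-04-07 11:55 UTC ≤ query < +∞
5·60 + 6 - 15 = 291 min
291 = 0·1440 + 291; 291 = 4·60 + 51 → 04:51, same day
→ 2024-07-31 04:51 ZFK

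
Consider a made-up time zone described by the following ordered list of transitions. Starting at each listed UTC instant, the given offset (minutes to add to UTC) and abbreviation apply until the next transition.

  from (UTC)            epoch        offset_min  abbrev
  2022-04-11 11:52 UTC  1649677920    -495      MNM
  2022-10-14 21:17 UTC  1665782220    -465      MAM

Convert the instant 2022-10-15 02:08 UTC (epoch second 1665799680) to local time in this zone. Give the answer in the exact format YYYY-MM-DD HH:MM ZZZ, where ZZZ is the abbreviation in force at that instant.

2022-10-14 18:23 MAM

Query: 2022-10-15 02:08 UTC
Rule 2/2 (MAM, -07:45): 2022-10-14 21:17 UTC ≤ query < +∞
2·60 + 8 - 465 = -337 min
-337 = -1·1440 + 1103; 1103 = 18·60 + 23 → 18:23, 2022-10-15 - 1 day = 2022-10-14
→ 2022-10-14 18:23 MAM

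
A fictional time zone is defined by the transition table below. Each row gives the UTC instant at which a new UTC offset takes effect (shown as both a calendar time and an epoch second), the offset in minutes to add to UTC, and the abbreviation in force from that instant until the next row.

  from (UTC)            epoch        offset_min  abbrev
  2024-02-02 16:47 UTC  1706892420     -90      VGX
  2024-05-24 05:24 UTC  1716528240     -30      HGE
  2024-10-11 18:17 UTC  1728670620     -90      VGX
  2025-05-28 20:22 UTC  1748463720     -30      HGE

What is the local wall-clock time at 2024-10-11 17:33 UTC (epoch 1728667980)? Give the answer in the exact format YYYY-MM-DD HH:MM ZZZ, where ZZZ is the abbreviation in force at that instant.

2024-10-11 17:03 HGE

Query: 2024-10-11 17:33 UTC
Rule 2/4 (HGE, -00:30): 2024-05-24 05:24 UTC ≤ query < 2024-10-11 18:17 UTC
17·60 + 33 - 30 = 1023 min
1023 = 0·1440 + 1023; 1023 = 17·60 + 3 → 17:03, same day
→ 2024-10-11 17:03 HGE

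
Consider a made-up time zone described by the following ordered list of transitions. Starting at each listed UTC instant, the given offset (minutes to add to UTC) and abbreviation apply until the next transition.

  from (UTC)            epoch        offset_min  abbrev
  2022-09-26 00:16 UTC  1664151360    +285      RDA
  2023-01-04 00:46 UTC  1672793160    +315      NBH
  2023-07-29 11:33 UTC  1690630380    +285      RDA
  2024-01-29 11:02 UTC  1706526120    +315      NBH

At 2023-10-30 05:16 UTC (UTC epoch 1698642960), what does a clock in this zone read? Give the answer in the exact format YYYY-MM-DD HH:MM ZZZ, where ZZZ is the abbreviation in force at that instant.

Query: 2023-10-30 05:16 UTC
Rule 3/4 (RDA, +04:45): 2023-07-29 11:33 UTC ≤ query < 2024-01-29 11:02 UTC
5·60 + 16 + 285 = 601 min
601 = 0·1440 + 601; 601 = 10·60 + 1 → 10:01, same day
→ 2023-10-30 10:01 RDA

2023-10-30 10:01 RDA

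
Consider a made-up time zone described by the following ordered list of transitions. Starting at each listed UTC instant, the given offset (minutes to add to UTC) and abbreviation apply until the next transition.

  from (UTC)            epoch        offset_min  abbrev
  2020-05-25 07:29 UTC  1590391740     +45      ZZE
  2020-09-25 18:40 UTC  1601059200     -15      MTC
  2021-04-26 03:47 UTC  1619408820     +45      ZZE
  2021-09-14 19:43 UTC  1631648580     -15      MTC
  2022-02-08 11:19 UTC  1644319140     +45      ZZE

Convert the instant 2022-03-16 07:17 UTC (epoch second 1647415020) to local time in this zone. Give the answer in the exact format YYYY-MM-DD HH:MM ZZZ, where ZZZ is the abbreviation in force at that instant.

Query: 2022-03-16 07:17 UTC
Rule 5/5 (ZZE, +00:45): 2022-02-08 11:19 UTC ≤ query < +∞
7·60 + 17 + 45 = 482 min
482 = 0·1440 + 482; 482 = 8·60 + 2 → 08:02, same day
→ 2022-03-16 08:02 ZZE

2022-03-16 08:02 ZZE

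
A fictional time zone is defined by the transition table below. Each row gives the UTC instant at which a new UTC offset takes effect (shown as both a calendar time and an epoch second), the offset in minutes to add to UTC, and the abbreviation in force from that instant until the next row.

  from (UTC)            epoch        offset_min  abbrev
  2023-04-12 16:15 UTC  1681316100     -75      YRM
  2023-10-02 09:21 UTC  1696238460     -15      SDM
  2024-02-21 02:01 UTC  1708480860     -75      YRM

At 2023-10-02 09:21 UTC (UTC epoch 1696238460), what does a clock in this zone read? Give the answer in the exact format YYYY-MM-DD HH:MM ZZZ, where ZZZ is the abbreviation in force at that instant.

Query: 2023-10-02 09:21 UTC
Rule 2/3 (SDM, -00:15): 2023-10-02 09:21 UTC ≤ query < 2024-02-21 02:01 UTC
9·60 + 21 - 15 = 546 min
546 = 0·1440 + 546; 546 = 9·60 + 6 → 09:06, same day
→ 2023-10-02 09:06 SDM

2023-10-02 09:06 SDM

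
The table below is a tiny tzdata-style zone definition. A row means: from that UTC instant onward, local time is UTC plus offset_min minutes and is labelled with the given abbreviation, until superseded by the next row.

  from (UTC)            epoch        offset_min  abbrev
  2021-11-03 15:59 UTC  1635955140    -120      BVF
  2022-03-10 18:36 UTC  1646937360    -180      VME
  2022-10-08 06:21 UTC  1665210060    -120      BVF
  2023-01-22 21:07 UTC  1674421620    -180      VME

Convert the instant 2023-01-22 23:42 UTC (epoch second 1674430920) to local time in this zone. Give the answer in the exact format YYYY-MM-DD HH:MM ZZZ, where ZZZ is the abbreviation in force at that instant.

Query: 2023-01-22 23:42 UTC
Rule 4/4 (VME, -03:00): 2023-01-22 21:07 UTC ≤ query < +∞
23·60 + 42 - 180 = 1242 min
1242 = 0·1440 + 1242; 1242 = 20·60 + 42 → 20:42, same day
→ 2023-01-22 20:42 VME

2023-01-22 20:42 VME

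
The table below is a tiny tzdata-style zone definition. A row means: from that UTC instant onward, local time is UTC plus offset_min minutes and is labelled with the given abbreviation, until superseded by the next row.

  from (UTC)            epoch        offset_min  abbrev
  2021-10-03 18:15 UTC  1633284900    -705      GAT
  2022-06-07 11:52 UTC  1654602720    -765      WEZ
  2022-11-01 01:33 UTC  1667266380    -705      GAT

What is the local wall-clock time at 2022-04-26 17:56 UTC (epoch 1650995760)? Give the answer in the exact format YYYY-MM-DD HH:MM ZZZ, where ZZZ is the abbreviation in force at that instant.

2022-04-26 06:11 GAT

Query: 2022-04-26 17:56 UTC
Rule 1/3 (GAT, -11:45): 2021-10-03 18:15 UTC ≤ query < 2022-06-07 11:52 UTC
17·60 + 56 - 705 = 371 min
371 = 0·1440 + 371; 371 = 6·60 + 11 → 06:11, same day
→ 2022-04-26 06:11 GAT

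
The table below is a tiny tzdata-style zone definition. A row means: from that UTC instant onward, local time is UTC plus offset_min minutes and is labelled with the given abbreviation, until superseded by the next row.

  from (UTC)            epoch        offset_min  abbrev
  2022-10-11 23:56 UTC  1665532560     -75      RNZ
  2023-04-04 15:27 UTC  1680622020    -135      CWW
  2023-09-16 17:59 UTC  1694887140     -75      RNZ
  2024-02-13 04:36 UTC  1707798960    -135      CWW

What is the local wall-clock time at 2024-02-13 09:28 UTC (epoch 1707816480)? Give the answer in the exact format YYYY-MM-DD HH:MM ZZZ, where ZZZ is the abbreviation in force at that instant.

Query: 2024-02-13 09:28 UTC
Rule 4/4 (CWW, -02:15): 2024-02-13 04:36 UTC ≤ query < +∞
9·60 + 28 - 135 = 433 min
433 = 0·1440 + 433; 433 = 7·60 + 13 → 07:13, same day
→ 2024-02-13 07:13 CWW

2024-02-13 07:13 CWW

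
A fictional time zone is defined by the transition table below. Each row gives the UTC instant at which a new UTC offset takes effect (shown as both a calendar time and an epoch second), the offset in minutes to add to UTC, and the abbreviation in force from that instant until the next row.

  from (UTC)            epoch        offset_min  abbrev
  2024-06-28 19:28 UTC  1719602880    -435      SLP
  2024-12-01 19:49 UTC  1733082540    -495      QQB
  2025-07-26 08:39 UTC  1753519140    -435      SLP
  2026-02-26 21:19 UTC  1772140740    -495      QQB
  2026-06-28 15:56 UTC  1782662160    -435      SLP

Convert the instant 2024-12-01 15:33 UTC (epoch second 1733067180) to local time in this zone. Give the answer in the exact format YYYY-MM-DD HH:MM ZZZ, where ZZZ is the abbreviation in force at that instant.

2024-12-01 08:18 SLP

Query: 2024-12-01 15:33 UTC
Rule 1/5 (SLP, -07:15): 2024-06-28 19:28 UTC ≤ query < 2024-12-01 19:49 UTC
15·60 + 33 - 435 = 498 min
498 = 0·1440 + 498; 498 = 8·60 + 18 → 08:18, same day
→ 2024-12-01 08:18 SLP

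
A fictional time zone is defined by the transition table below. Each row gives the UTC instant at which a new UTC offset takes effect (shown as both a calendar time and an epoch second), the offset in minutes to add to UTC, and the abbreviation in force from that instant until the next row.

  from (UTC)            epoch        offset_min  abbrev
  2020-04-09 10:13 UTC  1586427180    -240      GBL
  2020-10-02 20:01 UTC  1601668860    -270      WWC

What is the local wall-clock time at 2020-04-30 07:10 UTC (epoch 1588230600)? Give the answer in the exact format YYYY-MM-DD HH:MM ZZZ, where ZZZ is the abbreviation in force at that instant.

Query: 2020-04-30 07:10 UTC
Rule 1/2 (GBL, -04:00): 2020-04-09 10:13 UTC ≤ query < 2020-10-02 20:01 UTC
7·60 + 10 - 240 = 190 min
190 = 0·1440 + 190; 190 = 3·60 + 10 → 03:10, same day
→ 2020-04-30 03:10 GBL

2020-04-30 03:10 GBL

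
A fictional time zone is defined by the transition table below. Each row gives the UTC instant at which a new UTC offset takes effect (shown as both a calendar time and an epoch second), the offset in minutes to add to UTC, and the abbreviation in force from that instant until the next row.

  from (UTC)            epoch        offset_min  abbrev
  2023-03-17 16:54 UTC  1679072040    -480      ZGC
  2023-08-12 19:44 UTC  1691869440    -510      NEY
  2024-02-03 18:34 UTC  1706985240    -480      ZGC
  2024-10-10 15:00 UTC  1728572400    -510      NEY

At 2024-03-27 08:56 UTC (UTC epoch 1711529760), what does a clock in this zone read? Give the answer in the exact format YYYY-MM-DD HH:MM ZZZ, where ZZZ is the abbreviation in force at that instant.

Query: 2024-03-27 08:56 UTC
Rule 3/4 (ZGC, -08:00): 2024-02-03 18:34 UTC ≤ query < 2024-10-10 15:00 UTC
8·60 + 56 - 480 = 56 min
56 = 0·1440 + 56; 56 = 0·60 + 56 → 00:56, same day
→ 2024-03-27 00:56 ZGC

2024-03-27 00:56 ZGC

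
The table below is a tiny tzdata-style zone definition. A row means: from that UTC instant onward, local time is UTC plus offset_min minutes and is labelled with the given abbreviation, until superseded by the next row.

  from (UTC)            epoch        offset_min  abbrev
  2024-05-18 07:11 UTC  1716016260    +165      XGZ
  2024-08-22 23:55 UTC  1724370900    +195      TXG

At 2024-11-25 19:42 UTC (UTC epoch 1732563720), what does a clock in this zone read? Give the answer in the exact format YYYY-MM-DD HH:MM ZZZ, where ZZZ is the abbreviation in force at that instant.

Query: 2024-11-25 19:42 UTC
Rule 2/2 (TXG, +03:15): 2024-08-22 23:55 UTC ≤ query < +∞
19·60 + 42 + 195 = 1377 min
1377 = 0·1440 + 1377; 1377 = 22·60 + 57 → 22:57, same day
→ 2024-11-25 22:57 TXG

2024-11-25 22:57 TXG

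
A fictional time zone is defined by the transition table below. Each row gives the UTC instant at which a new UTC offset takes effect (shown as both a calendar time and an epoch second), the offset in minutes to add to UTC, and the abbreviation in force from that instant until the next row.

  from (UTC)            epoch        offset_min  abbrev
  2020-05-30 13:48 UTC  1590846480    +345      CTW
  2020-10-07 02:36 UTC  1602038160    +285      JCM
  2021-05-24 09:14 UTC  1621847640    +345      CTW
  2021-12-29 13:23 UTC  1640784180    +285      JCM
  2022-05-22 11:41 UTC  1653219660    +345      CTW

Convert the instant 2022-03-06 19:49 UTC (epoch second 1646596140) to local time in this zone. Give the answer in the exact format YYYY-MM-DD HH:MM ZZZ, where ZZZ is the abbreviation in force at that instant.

2022-03-07 00:34 JCM

Query: 2022-03-06 19:49 UTC
Rule 4/5 (JCM, +04:45): 2021-12-29 13:23 UTC ≤ query < 2022-05-22 11:41 UTC
19·60 + 49 + 285 = 1474 min
1474 = 1·1440 + 34; 34 = 0·60 + 34 → 00:34, 2022-03-06 + 1 day = 2022-03-07
→ 2022-03-07 00:34 JCM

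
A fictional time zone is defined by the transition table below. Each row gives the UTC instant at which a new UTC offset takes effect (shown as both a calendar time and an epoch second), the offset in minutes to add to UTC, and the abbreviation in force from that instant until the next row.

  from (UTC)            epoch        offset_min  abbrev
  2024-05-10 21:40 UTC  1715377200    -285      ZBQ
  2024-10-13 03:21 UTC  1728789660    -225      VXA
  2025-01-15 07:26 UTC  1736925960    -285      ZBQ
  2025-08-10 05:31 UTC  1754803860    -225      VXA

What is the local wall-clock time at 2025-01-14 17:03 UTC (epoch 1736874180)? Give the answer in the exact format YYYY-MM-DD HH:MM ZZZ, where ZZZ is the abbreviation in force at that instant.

Query: 2025-01-14 17:03 UTC
Rule 2/4 (VXA, -03:45): 2024-10-13 03:21 UTC ≤ query < 2025-01-15 07:26 UTC
17·60 + 3 - 225 = 798 min
798 = 0·1440 + 798; 798 = 13·60 + 18 → 13:18, same day
→ 2025-01-14 13:18 VXA

2025-01-14 13:18 VXA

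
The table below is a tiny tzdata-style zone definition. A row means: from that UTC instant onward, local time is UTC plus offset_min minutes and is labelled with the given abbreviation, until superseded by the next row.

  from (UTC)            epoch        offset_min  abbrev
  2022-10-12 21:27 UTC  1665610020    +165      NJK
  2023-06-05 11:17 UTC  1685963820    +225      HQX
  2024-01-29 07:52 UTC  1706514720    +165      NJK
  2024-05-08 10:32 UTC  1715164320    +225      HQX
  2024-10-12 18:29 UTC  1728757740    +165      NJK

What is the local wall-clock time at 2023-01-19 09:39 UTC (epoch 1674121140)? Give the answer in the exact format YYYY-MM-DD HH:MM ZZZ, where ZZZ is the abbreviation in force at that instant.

Query: 2023-01-19 09:39 UTC
Rule 1/5 (NJK, +02:45): 2022-10-12 21:27 UTC ≤ query < 2023-06-05 11:17 UTC
9·60 + 39 + 165 = 744 min
744 = 0·1440 + 744; 744 = 12·60 + 24 → 12:24, same day
→ 2023-01-19 12:24 NJK

2023-01-19 12:24 NJK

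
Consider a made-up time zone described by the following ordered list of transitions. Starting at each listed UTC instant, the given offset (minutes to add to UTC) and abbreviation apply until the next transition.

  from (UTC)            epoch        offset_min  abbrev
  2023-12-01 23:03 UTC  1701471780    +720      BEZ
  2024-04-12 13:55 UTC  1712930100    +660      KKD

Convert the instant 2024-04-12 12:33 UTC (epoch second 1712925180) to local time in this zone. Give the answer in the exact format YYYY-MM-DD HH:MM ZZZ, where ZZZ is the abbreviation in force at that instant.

Query: 2024-04-12 12:33 UTC
Rule 1/2 (BEZ, +12:00): 2023-12-01 23:03 UTC ≤ query < 2024-04-12 13:55 UTC
12·60 + 33 + 720 = 1473 min
1473 = 1·1440 + 33; 33 = 0·60 + 33 → 00:33, 2024-04-12 + 1 day = 2024-04-13
→ 2024-04-13 00:33 BEZ

2024-04-13 00:33 BEZ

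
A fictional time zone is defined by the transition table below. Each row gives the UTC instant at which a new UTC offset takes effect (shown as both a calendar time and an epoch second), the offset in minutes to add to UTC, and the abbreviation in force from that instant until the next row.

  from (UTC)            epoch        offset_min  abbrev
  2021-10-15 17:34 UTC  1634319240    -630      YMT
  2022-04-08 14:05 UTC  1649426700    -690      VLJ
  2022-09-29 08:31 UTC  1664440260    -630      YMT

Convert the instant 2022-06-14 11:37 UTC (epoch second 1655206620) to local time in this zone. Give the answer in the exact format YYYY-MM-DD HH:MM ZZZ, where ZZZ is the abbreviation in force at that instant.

Query: 2022-06-14 11:37 UTC
Rule 2/3 (VLJ, -11:30): 2022-04-08 14:05 UTC ≤ query < 2022-09-29 08:31 UTC
11·60 + 37 - 690 = 7 min
7 = 0·1440 + 7; 7 = 0·60 + 7 → 00:07, same day
→ 2022-06-14 00:07 VLJ

2022-06-14 00:07 VLJ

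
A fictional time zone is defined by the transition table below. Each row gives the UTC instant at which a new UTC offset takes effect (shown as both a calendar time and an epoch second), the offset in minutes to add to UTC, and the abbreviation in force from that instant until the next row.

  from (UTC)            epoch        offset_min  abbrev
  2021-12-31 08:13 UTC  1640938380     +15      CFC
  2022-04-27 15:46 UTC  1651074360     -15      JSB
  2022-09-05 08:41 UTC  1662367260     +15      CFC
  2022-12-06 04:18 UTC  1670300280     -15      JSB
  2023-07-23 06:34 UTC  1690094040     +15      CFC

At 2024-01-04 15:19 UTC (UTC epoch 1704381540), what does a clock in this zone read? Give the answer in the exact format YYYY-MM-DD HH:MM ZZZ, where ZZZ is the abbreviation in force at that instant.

Query: 2024-01-04 15:19 UTC
Rule 5/5 (CFC, +00:15): 2023-07-23 06:34 UTC ≤ query < +∞
15·60 + 19 + 15 = 934 min
934 = 0·1440 + 934; 934 = 15·60 + 34 → 15:34, same day
→ 2024-01-04 15:34 CFC

2024-01-04 15:34 CFC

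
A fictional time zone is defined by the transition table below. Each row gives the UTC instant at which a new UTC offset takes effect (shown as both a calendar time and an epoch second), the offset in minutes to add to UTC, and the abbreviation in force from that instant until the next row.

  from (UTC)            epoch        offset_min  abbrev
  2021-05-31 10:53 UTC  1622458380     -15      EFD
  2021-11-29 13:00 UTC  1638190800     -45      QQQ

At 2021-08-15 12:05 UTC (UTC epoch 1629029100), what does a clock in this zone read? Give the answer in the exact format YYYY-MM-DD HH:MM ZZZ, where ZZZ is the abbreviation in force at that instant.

Query: 2021-08-15 12:05 UTC
Rule 1/2 (EFD, -00:15): 2021-05-31 10:53 UTC ≤ query < 2021-11-29 13:00 UTC
12·60 + 5 - 15 = 710 min
710 = 0·1440 + 710; 710 = 11·60 + 50 → 11:50, same day
→ 2021-08-15 11:50 EFD

2021-08-15 11:50 EFD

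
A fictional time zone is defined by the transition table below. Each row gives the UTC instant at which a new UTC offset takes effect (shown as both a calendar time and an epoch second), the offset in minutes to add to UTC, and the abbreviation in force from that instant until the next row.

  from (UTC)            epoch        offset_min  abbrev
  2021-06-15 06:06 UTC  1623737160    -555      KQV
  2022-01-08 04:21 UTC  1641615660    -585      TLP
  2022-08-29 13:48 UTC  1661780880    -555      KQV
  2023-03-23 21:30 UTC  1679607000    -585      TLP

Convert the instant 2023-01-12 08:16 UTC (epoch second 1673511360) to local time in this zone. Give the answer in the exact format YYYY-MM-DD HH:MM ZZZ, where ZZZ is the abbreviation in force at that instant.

2023-01-11 23:01 KQV

Query: 2023-01-12 08:16 UTC
Rule 3/4 (KQV, -09:15): 2022-08-29 13:48 UTC ≤ query < 2023-03-23 21:30 UTC
8·60 + 16 - 555 = -59 min
-59 = -1·1440 + 1381; 1381 = 23·60 + 1 → 23:01, 2023-01-12 - 1 day = 2023-01-11
→ 2023-01-11 23:01 KQV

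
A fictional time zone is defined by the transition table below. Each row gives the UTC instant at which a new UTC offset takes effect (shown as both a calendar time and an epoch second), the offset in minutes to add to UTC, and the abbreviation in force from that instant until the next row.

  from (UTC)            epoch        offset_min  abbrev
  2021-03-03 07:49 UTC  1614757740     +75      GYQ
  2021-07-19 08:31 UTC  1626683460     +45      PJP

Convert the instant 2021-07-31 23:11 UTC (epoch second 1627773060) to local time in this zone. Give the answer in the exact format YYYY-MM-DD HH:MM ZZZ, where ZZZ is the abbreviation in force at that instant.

2021-07-31 23:56 PJP

Query: 2021-07-31 23:11 UTC
Rule 2/2 (PJP, +00:45): 2021-07-19 08:31 UTC ≤ query < +∞
23·60 + 11 + 45 = 1436 min
1436 = 0·1440 + 1436; 1436 = 23·60 + 56 → 23:56, same day
→ 2021-07-31 23:56 PJP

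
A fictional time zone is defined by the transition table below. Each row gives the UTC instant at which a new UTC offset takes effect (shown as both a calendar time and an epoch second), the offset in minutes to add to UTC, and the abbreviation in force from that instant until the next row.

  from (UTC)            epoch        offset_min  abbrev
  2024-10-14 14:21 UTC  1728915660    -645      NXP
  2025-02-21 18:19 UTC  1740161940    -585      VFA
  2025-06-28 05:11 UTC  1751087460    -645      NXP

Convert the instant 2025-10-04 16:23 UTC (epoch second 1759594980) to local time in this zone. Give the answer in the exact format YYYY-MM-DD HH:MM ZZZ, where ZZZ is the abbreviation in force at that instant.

Query: 2025-10-04 16:23 UTC
Rule 3/3 (NXP, -10:45): 2025-06-28 05:11 UTC ≤ query < +∞
16·60 + 23 - 645 = 338 min
338 = 0·1440 + 338; 338 = 5·60 + 38 → 05:38, same day
→ 2025-10-04 05:38 NXP

2025-10-04 05:38 NXP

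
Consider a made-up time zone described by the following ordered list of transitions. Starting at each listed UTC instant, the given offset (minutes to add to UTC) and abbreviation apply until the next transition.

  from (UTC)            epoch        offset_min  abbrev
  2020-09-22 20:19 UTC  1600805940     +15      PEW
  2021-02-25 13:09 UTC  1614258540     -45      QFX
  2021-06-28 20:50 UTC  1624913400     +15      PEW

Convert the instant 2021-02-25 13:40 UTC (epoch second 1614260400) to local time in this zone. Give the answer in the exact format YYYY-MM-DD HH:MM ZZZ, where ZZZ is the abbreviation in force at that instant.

2021-02-25 12:55 QFX

Query: 2021-02-25 13:40 UTC
Rule 2/3 (QFX, -00:45): 2021-02-25 13:09 UTC ≤ query < 2021-06-28 20:50 UTC
13·60 + 40 - 45 = 775 min
775 = 0·1440 + 775; 775 = 12·60 + 55 → 12:55, same day
→ 2021-02-25 12:55 QFX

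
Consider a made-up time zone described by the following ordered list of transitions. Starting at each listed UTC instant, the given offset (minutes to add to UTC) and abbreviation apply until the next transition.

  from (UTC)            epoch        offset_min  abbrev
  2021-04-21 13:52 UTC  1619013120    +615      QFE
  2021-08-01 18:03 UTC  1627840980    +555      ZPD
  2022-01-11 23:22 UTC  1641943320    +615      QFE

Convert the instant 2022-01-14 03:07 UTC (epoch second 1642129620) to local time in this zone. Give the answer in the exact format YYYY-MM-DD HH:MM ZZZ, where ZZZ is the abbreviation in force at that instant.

Query: 2022-01-14 03:07 UTC
Rule 3/3 (QFE, +10:15): 2022-01-11 23:22 UTC ≤ query < +∞
3·60 + 7 + 615 = 802 min
802 = 0·1440 + 802; 802 = 13·60 + 22 → 13:22, same day
→ 2022-01-14 13:22 QFE

2022-01-14 13:22 QFE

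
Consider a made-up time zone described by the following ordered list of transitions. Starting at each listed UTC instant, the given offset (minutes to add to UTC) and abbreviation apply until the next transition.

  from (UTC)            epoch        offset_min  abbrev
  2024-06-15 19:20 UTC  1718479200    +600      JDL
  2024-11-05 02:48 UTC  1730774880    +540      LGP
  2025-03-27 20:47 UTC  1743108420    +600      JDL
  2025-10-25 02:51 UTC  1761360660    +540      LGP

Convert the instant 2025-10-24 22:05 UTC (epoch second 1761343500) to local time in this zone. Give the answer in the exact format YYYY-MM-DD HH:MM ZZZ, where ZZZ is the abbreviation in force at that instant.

2025-10-25 08:05 JDL

Query: 2025-10-24 22:05 UTC
Rule 3/4 (JDL, +10:00): 2025-03-27 20:47 UTC ≤ query < 2025-10-25 02:51 UTC
22·60 + 5 + 600 = 1925 min
1925 = 1·1440 + 485; 485 = 8·60 + 5 → 08:05, 2025-10-24 + 1 day = 2025-10-25
→ 2025-10-25 08:05 JDL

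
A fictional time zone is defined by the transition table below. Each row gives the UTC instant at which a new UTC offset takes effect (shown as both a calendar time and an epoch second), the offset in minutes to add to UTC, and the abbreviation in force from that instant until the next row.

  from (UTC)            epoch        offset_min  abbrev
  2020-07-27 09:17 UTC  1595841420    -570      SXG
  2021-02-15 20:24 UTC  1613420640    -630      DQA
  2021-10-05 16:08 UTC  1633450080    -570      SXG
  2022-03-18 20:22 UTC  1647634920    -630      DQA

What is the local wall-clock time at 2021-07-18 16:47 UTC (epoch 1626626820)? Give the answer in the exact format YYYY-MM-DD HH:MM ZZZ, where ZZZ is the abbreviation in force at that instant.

2021-07-18 06:17 DQA

Query: 2021-07-18 16:47 UTC
Rule 2/4 (DQA, -10:30): 2021-02-15 20:24 UTC ≤ query < 2021-10-05 16:08 UTC
16·60 + 47 - 630 = 377 min
377 = 0·1440 + 377; 377 = 6·60 + 17 → 06:17, same day
→ 2021-07-18 06:17 DQA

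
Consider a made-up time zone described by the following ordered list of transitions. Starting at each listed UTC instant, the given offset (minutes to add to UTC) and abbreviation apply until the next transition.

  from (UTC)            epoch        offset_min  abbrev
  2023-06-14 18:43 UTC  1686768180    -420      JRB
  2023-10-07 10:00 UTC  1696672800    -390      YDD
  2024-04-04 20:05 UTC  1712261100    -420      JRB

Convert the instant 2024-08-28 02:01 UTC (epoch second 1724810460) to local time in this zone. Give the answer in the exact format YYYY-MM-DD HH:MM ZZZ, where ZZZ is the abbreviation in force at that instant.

Query: 2024-08-28 02:01 UTC
Rule 3/3 (JRB, -07:00): 2024-04-04 20:05 UTC ≤ query < +∞
2·60 + 1 - 420 = -299 min
-299 = -1·1440 + 1141; 1141 = 19·60 + 1 → 19:01, 2024-08-28 - 1 day = 2024-08-27
→ 2024-08-27 19:01 JRB

2024-08-27 19:01 JRB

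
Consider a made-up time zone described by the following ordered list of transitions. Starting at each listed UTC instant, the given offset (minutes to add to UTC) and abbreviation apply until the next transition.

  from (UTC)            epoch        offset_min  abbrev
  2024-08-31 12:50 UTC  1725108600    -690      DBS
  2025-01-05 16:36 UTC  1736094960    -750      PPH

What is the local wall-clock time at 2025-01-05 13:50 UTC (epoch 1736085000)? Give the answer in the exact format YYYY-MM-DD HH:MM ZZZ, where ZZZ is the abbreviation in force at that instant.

2025-01-05 02:20 DBS

Query: 2025-01-05 13:50 UTC
Rule 1/2 (DBS, -11:30): 2024-08-31 12:50 UTC ≤ query < 2025-01-05 16:36 UTC
13·60 + 50 - 690 = 140 min
140 = 0·1440 + 140; 140 = 2·60 + 20 → 02:20, same day
→ 2025-01-05 02:20 DBS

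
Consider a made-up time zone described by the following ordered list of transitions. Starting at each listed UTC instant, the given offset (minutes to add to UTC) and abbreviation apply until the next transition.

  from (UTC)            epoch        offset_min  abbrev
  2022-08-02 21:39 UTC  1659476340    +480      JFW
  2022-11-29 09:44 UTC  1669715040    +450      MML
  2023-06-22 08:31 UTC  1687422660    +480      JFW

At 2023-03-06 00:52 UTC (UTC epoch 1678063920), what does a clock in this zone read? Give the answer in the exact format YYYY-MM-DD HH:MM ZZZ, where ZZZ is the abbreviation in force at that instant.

Query: 2023-03-06 00:52 UTC
Rule 2/3 (MML, +07:30): 2022-11-29 09:44 UTC ≤ query < 2023-06-22 08:31 UTC
0·60 + 52 + 450 = 502 min
502 = 0·1440 + 502; 502 = 8·60 + 22 → 08:22, same day
→ 2023-03-06 08:22 MML

2023-03-06 08:22 MML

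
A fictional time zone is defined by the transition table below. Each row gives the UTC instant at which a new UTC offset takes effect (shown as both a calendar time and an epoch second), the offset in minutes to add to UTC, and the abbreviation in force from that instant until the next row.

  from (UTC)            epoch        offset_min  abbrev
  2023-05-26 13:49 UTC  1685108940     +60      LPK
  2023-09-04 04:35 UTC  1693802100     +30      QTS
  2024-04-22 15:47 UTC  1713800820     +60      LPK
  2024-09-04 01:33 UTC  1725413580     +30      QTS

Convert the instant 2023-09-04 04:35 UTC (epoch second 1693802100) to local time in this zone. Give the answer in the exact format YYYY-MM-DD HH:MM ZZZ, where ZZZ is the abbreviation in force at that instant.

2023-09-04 05:05 QTS

Query: 2023-09-04 04:35 UTC
Rule 2/4 (QTS, +00:30): 2023-09-04 04:35 UTC ≤ query < 2024-04-22 15:47 UTC
4·60 + 35 + 30 = 305 min
305 = 0·1440 + 305; 305 = 5·60 + 5 → 05:05, same day
→ 2023-09-04 05:05 QTS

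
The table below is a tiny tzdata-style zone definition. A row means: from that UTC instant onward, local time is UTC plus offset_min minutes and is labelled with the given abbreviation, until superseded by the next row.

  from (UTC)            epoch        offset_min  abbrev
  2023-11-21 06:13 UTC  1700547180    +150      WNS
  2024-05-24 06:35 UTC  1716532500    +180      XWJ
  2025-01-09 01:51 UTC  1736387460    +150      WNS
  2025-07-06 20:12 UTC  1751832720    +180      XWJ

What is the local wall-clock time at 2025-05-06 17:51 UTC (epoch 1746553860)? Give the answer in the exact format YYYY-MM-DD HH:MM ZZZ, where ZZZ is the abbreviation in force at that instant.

Query: 2025-05-06 17:51 UTC
Rule 3/4 (WNS, +02:30): 2025-01-09 01:51 UTC ≤ query < 2025-07-06 20:12 UTC
17·60 + 51 + 150 = 1221 min
1221 = 0·1440 + 1221; 1221 = 20·60 + 21 → 20:21, same day
→ 2025-05-06 20:21 WNS

2025-05-06 20:21 WNS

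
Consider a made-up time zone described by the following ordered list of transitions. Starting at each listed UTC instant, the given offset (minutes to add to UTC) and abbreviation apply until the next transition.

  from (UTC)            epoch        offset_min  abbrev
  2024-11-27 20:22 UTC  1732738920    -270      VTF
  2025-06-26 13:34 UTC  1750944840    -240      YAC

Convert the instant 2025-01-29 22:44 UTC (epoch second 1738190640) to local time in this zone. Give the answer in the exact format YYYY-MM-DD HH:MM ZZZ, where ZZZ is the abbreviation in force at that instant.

Query: 2025-01-29 22:44 UTC
Rule 1/2 (VTF, -04:30): 2024-11-27 20:22 UTC ≤ query < 2025-06-26 13:34 UTC
22·60 + 44 - 270 = 1094 min
1094 = 0·1440 + 1094; 1094 = 18·60 + 14 → 18:14, same day
→ 2025-01-29 18:14 VTF

2025-01-29 18:14 VTF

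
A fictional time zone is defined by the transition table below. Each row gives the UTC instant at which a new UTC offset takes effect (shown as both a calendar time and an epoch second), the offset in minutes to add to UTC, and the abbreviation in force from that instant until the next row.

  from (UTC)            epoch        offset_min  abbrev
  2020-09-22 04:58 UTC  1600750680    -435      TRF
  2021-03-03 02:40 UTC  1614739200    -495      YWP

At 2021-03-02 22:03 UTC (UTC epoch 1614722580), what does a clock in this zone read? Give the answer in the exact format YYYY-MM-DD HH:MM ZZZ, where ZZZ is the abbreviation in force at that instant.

2021-03-02 14:48 TRF

Query: 2021-03-02 22:03 UTC
Rule 1/2 (TRF, -07:15): 2020-09-22 04:58 UTC ≤ query < 2021-03-03 02:40 UTC
22·60 + 3 - 435 = 888 min
888 = 0·1440 + 888; 888 = 14·60 + 48 → 14:48, same day
→ 2021-03-02 14:48 TRF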